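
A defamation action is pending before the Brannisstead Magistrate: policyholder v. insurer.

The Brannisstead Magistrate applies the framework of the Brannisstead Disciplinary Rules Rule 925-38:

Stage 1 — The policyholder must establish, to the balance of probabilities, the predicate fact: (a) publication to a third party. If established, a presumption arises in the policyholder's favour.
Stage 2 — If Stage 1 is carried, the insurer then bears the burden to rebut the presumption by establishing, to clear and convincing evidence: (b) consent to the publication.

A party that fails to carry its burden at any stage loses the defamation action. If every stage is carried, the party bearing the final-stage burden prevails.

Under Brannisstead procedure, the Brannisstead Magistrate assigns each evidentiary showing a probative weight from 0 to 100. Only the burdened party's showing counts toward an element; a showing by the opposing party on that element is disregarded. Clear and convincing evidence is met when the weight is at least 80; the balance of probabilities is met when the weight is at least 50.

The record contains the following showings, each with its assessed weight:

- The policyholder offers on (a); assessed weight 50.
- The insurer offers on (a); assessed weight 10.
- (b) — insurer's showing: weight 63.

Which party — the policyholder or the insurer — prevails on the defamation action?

Stage 1 — burden on policyholder; standard: the balance of probabilities (weight is at least 50).
    (a): 50 (insurer's 10 disregarded) ≥ 50 [met]
  Stage 1 carried; the burden shifts to the insurer.
Stage 2 — burden on insurer; standard: clear and convincing evidence (weight is at least 80).
    (b): 63 < 80 [not met]
  Stage 2 not carried; the insurer fails its burden.
The policyholder prevails.

policyholder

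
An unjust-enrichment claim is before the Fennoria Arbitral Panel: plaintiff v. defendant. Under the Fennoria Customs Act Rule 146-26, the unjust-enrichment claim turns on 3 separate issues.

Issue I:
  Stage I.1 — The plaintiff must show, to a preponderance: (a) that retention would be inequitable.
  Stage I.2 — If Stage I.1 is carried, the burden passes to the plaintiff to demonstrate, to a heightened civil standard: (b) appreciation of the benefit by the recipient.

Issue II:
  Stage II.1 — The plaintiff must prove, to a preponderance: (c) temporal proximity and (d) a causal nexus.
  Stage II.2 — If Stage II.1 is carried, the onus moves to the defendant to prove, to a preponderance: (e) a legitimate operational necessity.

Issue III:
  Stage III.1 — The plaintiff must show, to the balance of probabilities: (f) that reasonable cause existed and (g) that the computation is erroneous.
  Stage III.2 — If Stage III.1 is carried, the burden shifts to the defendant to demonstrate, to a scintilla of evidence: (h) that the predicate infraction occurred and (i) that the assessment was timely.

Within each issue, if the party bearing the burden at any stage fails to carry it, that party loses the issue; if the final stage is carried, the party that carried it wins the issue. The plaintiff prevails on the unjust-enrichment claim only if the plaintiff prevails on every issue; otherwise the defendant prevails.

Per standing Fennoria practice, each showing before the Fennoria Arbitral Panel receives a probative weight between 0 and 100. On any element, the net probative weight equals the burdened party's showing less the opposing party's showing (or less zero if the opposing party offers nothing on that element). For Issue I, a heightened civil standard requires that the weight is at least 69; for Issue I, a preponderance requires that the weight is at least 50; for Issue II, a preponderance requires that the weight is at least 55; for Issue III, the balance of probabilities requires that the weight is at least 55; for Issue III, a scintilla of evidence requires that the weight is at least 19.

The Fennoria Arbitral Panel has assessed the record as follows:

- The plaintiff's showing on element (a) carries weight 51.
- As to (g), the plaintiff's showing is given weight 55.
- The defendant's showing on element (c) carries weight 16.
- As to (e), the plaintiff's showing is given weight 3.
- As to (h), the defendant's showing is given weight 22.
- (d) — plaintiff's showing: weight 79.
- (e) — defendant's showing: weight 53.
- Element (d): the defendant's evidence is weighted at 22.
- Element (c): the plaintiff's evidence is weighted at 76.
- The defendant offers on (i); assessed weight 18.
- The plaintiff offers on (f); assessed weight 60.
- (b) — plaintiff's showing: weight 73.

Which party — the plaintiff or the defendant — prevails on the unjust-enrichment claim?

plaintiff

— Issue I —
Stage I.1 — burden on plaintiff; standard: a preponderance (weight is at least 50).
    (a): 51 ≥ 50 [met]
  All elements met. The plaintiff retains the burden for Stage I.2.
Stage I.2 — burden on plaintiff; standard: a heightened civil standard (weight is at least 69).
    (b): 73 ≥ 69 [met]
  The plaintiff carries the last stage.
Every stage carried; the plaintiff prevails on this issue.
— Issue II —
Stage II.1 (plaintiff, a preponderance, weight is at least 55): (c) net 76−16=60 ≥ 55 — meets; (d) net 79−22=57 ≥ 55 — meets.
  The plaintiff carries Stage II.1; the defendant now bears the burden.
Stage II.2 (defendant, a preponderance, weight is at least 55): (e) net 53−3=50 < 55 — fails.
  Not every element is met, so the defendant fails to carry Stage II.2.
The analysis ends at Stage II.2; the plaintiff prevails on this issue.
— Issue III —
At Stage III.1 the plaintiff must meet the balance of probabilities (weight is at least 55): on (f) the weight is 60, ≥ 55, so (f) meets the standard; on (g) the weight is 55, ≥ 55, so (g) meets the standard.
  All elements met. The burden passes to the defendant.
At Stage III.2 the defendant must meet a scintilla of evidence (weight is at least 19): on (h) the weight is 22, ≥ 19, so (h) meets the standard; on (i) the weight is 18, which does not reach 19, so (i) does not meet the standard.
  Stage III.2 not carried; the defendant fails its burden.
So the plaintiff prevails on this issue.
Per-issue: Issue I → plaintiff; Issue II → plaintiff; Issue III → plaintiff. The plaintiff must prevail on every issue; overall, the plaintiff prevails.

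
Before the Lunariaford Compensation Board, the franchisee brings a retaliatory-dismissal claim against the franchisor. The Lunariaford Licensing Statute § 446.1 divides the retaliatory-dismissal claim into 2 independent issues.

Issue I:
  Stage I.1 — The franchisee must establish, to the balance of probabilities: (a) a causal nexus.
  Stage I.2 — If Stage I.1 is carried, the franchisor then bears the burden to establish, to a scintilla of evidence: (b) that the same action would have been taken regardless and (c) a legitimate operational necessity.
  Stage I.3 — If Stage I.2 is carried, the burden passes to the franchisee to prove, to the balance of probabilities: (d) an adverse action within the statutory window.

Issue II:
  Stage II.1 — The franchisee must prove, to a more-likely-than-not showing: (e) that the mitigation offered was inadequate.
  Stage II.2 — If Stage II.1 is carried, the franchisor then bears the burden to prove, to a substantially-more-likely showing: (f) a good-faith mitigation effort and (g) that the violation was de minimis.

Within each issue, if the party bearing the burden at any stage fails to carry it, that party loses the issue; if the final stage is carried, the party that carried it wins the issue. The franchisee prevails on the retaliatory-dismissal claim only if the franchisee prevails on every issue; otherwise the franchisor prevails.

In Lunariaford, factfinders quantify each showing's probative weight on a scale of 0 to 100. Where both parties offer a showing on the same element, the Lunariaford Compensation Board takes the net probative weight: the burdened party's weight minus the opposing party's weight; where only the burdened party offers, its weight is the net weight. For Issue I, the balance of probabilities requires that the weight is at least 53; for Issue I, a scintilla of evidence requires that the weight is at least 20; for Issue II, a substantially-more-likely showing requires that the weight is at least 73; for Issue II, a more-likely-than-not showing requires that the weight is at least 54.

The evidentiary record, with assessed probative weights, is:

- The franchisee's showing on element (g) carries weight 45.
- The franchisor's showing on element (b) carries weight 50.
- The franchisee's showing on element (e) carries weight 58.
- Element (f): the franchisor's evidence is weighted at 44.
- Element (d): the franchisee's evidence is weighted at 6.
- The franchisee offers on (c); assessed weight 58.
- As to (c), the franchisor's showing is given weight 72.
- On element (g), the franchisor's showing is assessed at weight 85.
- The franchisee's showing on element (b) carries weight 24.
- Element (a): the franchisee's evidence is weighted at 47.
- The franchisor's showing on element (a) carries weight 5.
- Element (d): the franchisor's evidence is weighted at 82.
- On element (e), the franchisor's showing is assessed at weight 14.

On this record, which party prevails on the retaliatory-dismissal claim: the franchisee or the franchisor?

franchisor

— Issue I —
At Stage I.1 the franchisee must meet the balance of probabilities (weight is at least 53): on (a) the weight is 47 less the opposing 5 gives net 42, < 53, so (a) does not meet the standard.
  Stage I.1 not carried; the franchisee fails its burden.
So the franchisor prevails on this issue.
— Issue II —
Stage II.1 — burden on franchisee; standard: a more-likely-than-not showing (weight is at least 54).
    (e): 58 − 14 = 44 < 54 [not met]
  Not every element is met, so the franchisee fails to carry Stage II.1.
The analysis ends at Stage II.1; the franchisor prevails on this issue.
Per-issue: Issue I → franchisor; Issue II → franchisor. The franchisee must prevail on every issue; overall, the franchisor prevails.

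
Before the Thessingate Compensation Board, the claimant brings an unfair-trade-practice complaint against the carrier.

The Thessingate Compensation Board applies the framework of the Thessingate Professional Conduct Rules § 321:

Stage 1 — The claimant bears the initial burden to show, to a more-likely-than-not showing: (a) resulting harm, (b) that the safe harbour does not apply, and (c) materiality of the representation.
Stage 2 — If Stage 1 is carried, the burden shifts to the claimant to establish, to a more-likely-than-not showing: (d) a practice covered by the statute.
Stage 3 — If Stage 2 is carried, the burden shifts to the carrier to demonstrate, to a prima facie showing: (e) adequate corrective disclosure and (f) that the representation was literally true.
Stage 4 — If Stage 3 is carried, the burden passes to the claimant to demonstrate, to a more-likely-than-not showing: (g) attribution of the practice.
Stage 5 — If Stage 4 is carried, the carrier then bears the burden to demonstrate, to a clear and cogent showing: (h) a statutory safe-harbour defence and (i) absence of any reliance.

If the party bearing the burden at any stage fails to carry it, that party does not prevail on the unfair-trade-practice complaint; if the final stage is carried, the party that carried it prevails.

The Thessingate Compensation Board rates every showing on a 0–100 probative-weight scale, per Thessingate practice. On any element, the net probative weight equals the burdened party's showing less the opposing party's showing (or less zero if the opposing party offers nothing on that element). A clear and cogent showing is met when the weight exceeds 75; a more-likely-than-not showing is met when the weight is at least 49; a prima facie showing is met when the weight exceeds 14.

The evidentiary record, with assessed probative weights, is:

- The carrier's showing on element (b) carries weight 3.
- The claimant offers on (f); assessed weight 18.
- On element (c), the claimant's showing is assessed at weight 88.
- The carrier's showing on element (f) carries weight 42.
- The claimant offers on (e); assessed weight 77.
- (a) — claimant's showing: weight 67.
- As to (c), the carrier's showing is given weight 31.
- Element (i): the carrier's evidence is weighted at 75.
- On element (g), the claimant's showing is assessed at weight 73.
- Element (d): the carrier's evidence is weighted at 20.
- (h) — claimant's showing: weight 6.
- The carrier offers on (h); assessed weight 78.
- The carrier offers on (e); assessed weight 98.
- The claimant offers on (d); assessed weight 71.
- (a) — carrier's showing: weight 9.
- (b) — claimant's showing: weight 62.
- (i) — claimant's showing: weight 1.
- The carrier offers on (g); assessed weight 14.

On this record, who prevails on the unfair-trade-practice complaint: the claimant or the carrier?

At Stage 1 the claimant must meet a more-likely-than-not showing (weight is at least 49): on (a) the weight is 67 less the opposing 9 gives net 58, which does reach 49, so (a) meets the standard; on (b) the weight is 62 less the opposing 3 gives net 59, ≥ 49, so (b) meets the standard; on (c) the weight is 88 less the opposing 31 gives net 57, which does reach 49, so (c) meets the standard.
  Stage 1 is satisfied; the claimant continues to bear the burden.
At Stage 2 the claimant must meet a more-likely-than-not showing (weight is at least 49): on (d) the weight is 71 less the opposing 20 gives net 51, ≥ 49, so (d) meets the standard.
  Stage 2 is satisfied; the onus moves to the carrier.
At Stage 3 the carrier must meet a prima facie showing (weight exceeds 14): on (e) the weight is 98 less the opposing 77 gives net 21, > 14, so (e) meets the standard; on (f) the weight is 42 less the opposing 18 gives net 24, which does exceed 14, so (f) meets the standard.
  The carrier carries Stage 3; the claimant now bears the burden.
At Stage 4 the claimant must meet a more-likely-than-not showing (weight is at least 49): on (g) the weight is 73 less the opposing 14 gives net 59, which does reach 49, so (g) meets the standard.
  Stage 4 carried; the burden shifts to the carrier.
At Stage 5 the carrier must meet a clear and cogent showing (weight exceeds 75): on (h) the weight is 78 less the opposing 6 gives net 72, ≤ 75, so (h) does not meet the standard; on (i) the weight is 75 less the opposing 1 gives net 74, ≤ 75, so (i) does not meet the standard.
  The carrier does not carry Stage 5.
So the claimant prevails.

claimant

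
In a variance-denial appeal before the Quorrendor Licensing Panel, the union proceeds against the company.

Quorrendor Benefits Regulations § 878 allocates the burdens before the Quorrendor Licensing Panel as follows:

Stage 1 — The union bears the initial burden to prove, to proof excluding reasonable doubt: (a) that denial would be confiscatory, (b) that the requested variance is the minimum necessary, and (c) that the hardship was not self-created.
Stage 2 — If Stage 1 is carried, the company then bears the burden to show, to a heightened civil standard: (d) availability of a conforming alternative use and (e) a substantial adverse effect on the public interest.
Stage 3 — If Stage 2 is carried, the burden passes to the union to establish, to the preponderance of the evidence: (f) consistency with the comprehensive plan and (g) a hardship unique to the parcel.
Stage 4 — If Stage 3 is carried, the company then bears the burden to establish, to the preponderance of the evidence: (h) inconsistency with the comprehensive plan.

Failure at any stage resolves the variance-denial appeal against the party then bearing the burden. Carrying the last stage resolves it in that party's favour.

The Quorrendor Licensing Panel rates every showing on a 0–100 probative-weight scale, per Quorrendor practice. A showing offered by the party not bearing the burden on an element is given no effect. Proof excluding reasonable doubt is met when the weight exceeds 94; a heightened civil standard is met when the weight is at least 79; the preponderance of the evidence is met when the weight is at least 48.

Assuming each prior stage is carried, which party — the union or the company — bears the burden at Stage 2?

company

Stage 2's rule assigns the burden to the company (to a heightened civil standard).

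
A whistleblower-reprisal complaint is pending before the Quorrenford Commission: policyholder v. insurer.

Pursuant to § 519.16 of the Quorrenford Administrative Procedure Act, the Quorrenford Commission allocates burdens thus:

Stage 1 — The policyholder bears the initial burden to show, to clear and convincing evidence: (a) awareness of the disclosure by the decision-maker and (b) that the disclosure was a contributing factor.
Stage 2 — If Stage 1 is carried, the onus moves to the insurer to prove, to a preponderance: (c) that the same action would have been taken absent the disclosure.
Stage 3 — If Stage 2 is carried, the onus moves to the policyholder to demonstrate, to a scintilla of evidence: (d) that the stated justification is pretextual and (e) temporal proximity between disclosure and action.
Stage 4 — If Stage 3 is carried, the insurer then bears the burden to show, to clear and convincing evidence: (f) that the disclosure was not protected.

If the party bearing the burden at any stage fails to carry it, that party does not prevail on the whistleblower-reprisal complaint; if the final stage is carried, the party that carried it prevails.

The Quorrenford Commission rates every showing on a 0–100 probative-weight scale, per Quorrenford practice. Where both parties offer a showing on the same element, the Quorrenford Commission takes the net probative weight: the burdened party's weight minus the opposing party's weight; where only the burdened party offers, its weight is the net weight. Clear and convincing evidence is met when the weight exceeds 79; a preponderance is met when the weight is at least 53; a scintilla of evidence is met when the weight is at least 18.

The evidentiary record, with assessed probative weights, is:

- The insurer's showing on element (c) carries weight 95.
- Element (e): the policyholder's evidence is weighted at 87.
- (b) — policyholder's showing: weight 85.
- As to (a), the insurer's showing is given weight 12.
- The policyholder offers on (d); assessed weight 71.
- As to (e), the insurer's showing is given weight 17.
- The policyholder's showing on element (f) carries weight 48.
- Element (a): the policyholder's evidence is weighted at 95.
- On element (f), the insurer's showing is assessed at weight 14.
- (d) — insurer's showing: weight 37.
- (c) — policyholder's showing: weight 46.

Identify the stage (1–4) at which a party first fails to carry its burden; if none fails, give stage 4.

At Stage 1 the policyholder must meet clear and convincing evidence (weight exceeds 79): on (a) the weight is 95 less the opposing 12 gives net 83, which does exceed 79, so (a) meets the standard; on (b) the weight is 85, > 79, so (b) meets the standard.
  Stage 1 carried; the burden shifts to the insurer.
At Stage 2 the insurer must meet a preponderance (weight is at least 53): on (c) the weight is 95 less the opposing 46 gives net 49, which does not reach 53, so (c) does not meet the standard.
  Stage 2 not carried; the insurer fails its burden.
The analysis ends at Stage 2; the policyholder prevails.

stage 2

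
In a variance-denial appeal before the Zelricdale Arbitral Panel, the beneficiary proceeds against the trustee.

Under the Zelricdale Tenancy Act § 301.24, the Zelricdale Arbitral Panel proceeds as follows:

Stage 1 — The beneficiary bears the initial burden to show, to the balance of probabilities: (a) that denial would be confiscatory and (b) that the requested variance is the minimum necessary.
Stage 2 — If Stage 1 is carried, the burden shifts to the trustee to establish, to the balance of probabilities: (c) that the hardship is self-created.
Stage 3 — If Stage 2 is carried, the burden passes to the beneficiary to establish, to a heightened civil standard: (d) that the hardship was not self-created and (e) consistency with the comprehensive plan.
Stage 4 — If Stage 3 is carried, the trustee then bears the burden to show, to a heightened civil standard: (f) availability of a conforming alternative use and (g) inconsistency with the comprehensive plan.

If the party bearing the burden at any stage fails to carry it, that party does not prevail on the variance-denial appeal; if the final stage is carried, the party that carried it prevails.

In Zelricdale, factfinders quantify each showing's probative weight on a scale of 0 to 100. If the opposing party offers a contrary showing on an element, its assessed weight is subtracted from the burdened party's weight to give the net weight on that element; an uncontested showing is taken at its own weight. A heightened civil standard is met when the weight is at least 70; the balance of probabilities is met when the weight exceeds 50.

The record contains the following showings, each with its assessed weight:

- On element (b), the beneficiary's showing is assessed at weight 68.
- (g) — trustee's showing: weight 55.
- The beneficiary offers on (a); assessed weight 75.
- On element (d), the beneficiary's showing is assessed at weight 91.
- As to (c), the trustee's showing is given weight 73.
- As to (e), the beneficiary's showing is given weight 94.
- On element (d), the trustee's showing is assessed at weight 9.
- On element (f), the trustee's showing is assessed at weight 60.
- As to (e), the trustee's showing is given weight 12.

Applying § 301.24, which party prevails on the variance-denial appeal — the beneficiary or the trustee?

beneficiary

At Stage 1 the beneficiary must meet the balance of probabilities (weight exceeds 50): on (a) the weight is 75, > 50, so (a) meets the standard; on (b) the weight is 68, which does exceed 50, so (b) meets the standard.
  Stage 1 carried; the burden shifts to the trustee.
At Stage 2 the trustee must meet the balance of probabilities (weight exceeds 50): on (c) the weight is 73, > 50, so (c) meets the standard.
  Stage 2 is satisfied; the onus moves to the beneficiary.
At Stage 3 the beneficiary must meet a heightened civil standard (weight is at least 70): on (d) the weight is 91 less the opposing 9 gives net 82, which does reach 70, so (d) meets the standard; on (e) the weight is 94 less the opposing 12 gives net 82, which does reach 70, so (e) meets the standard.
  Stage 3 is satisfied; the onus moves to the trustee.
At Stage 4 the trustee must meet a heightened civil standard (weight is at least 70): on (f) the weight is 60, which does not reach 70, so (f) does not meet the standard; on (g) the weight is 55, < 70, so (g) does not meet the standard.
  The trustee does not carry Stage 4.
The beneficiary prevails.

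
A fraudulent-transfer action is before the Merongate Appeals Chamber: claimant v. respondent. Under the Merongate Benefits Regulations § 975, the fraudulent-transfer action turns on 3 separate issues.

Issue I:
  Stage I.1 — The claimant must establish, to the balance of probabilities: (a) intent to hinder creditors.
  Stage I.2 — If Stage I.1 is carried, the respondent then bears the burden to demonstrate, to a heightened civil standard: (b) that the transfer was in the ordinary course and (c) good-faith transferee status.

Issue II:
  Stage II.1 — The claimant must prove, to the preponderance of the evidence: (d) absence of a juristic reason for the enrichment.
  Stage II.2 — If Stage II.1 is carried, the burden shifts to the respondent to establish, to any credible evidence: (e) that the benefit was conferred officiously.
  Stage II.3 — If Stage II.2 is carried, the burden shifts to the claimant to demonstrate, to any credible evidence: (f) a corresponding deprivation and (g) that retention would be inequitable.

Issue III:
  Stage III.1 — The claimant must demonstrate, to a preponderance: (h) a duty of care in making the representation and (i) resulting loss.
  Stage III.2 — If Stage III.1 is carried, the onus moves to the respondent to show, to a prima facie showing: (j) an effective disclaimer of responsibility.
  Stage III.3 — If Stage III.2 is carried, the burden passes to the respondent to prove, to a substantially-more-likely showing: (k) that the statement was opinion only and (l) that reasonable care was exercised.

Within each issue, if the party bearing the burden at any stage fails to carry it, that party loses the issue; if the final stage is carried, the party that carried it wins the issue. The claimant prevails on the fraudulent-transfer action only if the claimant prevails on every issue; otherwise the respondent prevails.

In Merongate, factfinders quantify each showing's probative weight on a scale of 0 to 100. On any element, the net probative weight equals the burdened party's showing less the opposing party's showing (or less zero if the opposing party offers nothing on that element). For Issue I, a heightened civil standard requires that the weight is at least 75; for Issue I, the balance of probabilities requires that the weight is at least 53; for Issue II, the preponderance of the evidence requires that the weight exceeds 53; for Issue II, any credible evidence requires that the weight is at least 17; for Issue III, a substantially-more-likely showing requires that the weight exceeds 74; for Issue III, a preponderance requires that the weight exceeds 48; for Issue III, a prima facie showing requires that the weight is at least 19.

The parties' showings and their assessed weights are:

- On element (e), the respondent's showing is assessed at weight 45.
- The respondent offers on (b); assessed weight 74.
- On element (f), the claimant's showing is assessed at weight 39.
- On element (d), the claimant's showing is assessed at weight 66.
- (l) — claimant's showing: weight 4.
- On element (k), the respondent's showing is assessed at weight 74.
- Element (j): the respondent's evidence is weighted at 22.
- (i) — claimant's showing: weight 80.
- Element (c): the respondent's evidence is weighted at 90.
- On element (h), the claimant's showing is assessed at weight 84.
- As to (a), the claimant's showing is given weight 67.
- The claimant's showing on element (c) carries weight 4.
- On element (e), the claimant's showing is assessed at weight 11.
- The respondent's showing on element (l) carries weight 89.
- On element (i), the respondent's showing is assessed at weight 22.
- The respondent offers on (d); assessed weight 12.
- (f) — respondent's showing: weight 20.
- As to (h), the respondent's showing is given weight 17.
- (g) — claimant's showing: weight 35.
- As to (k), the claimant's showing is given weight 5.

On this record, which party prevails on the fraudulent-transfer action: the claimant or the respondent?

— Issue I —
Stage I.1 — burden on claimant; standard: the balance of probabilities (weight is at least 53).
    (a): 67 ≥ 53 [met]
  All elements met. The burden passes to the respondent.
Stage I.2 — burden on respondent; standard: a heightened civil standard (weight is at least 75).
    (b): 74 < 75 [not met]
    (c): 90 − 4 = 86 ≥ 75 [met]
  Not every element is met, so the respondent fails to carry Stage I.2.
The analysis ends at Stage I.2; the claimant prevails on this issue.
— Issue II —
At Stage II.1 the claimant must meet the preponderance of the evidence (weight exceeds 53): on (d) the weight is 66 less the opposing 12 gives net 54, which does exceed 53, so (d) meets the standard.
  Stage II.1 carried; the burden shifts to the respondent.
At Stage II.2 the respondent must meet any credible evidence (weight is at least 17): on (e) the weight is 45 less the opposing 11 gives net 34, which does reach 17, so (e) meets the standard.
  Stage II.2 is satisfied; the onus moves to the claimant.
At Stage II.3 the claimant must meet any credible evidence (weight is at least 17): on (f) the weight is 39 less the opposing 20 gives net 19, which does reach 17, so (f) meets the standard; on (g) the weight is 35, ≥ 17, so (g) meets the standard.
  The claimant carries the last stage.
Every stage carried; the claimant prevails on this issue.
— Issue III —
Stage III.1 (claimant, a preponderance, weight exceeds 48): (h) net 84−17=67 > 48 — meets; (i) net 80−22=58 > 48 — meets.
  Stage III.1 is satisfied; the onus moves to the respondent.
Stage III.2 (respondent, a prima facie showing, weight is at least 19): (j) 22 ≥ 19 — meets.
  All elements met. The respondent retains the burden for Stage III.3.
Stage III.3 (respondent, a substantially-more-likely showing, weight exceeds 74): (k) net 74−5=69 ≤ 74 — fails; (l) net 89−4=85 > 74 — meets.
  Not every element is met, so the respondent fails to carry Stage III.3.
So the claimant prevails on this issue.
Per-issue: Issue I → claimant; Issue II → claimant; Issue III → claimant. The claimant must prevail on every issue; overall, the claimant prevails.

claimant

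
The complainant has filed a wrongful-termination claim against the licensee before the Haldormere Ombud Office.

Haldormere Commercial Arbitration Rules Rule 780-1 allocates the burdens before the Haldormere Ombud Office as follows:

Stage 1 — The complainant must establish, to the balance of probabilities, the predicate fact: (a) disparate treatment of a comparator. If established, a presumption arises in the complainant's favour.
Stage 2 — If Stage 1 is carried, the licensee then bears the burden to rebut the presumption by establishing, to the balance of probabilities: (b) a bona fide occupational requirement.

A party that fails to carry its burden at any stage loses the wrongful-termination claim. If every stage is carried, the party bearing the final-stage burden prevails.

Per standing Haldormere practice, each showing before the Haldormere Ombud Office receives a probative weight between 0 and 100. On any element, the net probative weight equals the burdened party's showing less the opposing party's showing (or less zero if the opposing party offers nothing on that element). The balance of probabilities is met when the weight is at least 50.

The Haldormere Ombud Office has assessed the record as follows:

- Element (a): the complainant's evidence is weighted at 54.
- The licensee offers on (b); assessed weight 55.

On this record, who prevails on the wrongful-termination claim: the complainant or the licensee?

At Stage 1 the complainant must meet the balance of probabilities (weight is at least 50): on (a) the weight is 54, ≥ 50, so (a) meets the standard.
  The complainant carries Stage 1; the licensee now bears the burden.
At Stage 2 the licensee must meet the balance of probabilities (weight is at least 50): on (b) the weight is 55, which does reach 50, so (b) meets the standard.
  All elements met at the final stage.
Every stage carried; the licensee prevails.

licensee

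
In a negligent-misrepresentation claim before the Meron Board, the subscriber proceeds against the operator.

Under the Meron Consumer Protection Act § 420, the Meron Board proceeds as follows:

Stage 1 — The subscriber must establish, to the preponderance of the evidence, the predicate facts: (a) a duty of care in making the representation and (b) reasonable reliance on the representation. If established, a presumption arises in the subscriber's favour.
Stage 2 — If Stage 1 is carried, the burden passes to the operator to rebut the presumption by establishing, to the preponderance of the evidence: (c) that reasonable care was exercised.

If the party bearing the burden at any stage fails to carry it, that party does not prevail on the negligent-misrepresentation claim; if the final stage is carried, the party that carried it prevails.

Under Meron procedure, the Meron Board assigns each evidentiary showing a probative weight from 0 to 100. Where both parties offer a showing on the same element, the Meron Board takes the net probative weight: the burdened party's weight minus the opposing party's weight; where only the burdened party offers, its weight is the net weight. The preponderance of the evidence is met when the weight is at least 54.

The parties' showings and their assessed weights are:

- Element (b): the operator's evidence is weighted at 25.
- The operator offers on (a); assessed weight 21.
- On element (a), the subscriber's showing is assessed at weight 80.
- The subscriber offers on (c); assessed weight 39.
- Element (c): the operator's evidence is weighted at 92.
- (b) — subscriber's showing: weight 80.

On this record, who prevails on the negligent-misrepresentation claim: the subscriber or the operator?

Stage 1 — burden on subscriber; standard: the preponderance of the evidence (weight is at least 54).
    (a): 80 − 21 = 59 ≥ 54 [met]
    (b): 80 − 25 = 55 ≥ 54 [met]
  All elements met. The burden passes to the operator.
Stage 2 — burden on operator; standard: the preponderance of the evidence (weight is at least 54).
    (c): 92 − 39 = 53 < 54 [not met]
  Not every element is met, so the operator fails to carry Stage 2.
The subscriber prevails.

subscriber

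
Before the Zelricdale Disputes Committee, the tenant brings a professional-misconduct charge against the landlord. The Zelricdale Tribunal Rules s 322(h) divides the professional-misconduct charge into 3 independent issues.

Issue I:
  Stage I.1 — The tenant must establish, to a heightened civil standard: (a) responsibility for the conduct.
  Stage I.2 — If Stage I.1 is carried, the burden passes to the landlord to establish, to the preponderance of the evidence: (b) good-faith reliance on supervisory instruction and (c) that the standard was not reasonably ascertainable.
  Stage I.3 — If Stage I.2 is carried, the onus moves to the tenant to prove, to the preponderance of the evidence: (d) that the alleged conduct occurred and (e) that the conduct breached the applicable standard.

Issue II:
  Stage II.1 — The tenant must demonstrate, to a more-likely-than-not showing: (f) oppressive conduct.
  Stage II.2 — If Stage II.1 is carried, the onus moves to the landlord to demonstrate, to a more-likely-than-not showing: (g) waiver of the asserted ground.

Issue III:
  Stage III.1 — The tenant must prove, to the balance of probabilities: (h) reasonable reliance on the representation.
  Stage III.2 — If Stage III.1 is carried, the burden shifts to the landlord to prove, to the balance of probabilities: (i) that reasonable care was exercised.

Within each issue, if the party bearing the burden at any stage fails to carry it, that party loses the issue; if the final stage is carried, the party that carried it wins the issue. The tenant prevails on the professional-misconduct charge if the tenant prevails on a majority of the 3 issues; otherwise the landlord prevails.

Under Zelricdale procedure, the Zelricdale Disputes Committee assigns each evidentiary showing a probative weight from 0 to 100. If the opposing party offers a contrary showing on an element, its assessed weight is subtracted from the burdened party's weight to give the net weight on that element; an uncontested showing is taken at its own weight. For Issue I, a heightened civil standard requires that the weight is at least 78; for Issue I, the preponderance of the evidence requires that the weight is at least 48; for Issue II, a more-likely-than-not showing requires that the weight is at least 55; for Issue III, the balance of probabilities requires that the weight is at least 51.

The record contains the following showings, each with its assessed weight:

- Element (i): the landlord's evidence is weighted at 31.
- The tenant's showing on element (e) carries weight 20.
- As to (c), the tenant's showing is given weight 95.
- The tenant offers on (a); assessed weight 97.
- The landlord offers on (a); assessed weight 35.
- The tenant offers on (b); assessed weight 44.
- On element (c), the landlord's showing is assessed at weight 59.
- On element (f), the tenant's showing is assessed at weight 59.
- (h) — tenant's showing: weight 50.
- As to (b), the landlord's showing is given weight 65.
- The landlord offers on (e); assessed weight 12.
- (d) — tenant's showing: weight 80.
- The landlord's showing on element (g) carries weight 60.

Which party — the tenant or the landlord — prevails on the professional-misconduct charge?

— Issue I —
At Stage I.1 the tenant must meet a heightened civil standard (weight is at least 78): on (a) the weight is 97 less the opposing 35 gives net 62, < 78, so (a) does not meet the standard.
  Not every element is met, so the tenant fails to carry Stage I.1.
The landlord prevails on this issue.
— Issue II —
Stage II.1 (tenant, a more-likely-than-not showing, weight is at least 55): (f) 59 ≥ 55 — meets.
  All elements met. The burden passes to the landlord.
Stage II.2 (landlord, a more-likely-than-not showing, weight is at least 55): (g) 60 ≥ 55 — meets.
  All elements met at the final stage.
All stages carried — the landlord prevails on this issue.
— Issue III —
Stage III.1 (tenant, the balance of probabilities, weight is at least 51): (h) 50 < 51 — fails.
  Stage III.1 not carried; the tenant fails its burden.
So the landlord prevails on this issue.
Per-issue: Issue I → landlord; Issue II → landlord; Issue III → landlord. The tenant must prevail on a majority of issues; overall, the landlord prevails.

landlord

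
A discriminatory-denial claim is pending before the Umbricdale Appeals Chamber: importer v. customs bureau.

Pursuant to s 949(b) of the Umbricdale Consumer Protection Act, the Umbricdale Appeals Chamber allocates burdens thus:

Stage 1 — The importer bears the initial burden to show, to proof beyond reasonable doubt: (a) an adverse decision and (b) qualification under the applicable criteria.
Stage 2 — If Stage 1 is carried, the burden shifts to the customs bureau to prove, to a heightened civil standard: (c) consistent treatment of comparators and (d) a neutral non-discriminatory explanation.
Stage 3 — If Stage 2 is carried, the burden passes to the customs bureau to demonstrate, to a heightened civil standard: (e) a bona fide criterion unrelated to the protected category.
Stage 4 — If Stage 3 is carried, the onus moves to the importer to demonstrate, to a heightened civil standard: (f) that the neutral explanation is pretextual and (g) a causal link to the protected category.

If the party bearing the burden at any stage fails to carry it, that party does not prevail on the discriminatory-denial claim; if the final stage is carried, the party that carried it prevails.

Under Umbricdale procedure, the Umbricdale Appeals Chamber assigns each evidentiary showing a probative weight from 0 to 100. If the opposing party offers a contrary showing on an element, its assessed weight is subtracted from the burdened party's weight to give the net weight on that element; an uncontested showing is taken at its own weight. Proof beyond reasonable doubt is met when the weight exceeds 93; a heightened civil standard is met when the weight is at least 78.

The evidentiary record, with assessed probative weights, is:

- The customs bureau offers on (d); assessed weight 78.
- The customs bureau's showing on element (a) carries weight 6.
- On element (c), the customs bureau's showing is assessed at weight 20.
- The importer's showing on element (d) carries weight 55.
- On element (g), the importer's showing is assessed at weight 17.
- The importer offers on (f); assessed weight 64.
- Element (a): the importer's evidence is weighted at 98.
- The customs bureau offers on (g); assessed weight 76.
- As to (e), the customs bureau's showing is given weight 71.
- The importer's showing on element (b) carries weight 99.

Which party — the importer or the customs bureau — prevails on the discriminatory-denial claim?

customs bureau

At Stage 1 the importer must meet proof beyond reasonable doubt (weight exceeds 93): on (a) the weight is 98 less the opposing 6 gives net 92, ≤ 93, so (a) does not meet the standard; on (b) the weight is 99, which does exceed 93, so (b) meets the standard.
  Not every element is met, so the importer fails to carry Stage 1.
The analysis ends at Stage 1; the customs bureau prevails.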